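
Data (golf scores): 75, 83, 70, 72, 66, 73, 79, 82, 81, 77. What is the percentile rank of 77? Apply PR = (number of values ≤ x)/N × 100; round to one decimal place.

N = 10.
Strictly below 77: 5. Equal to 77: 1.
PR = 6/10 × 100 = 60.0

60.0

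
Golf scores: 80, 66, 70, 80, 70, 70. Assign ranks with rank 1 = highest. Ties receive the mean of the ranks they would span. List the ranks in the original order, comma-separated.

1.5, 6, 4, 1.5, 4, 4

Sorted (descending): 80, 80, 70, 70, 70, 66
The 2 values of 80 occupy positions 1–2 → average rank (1+2)/2 = 1.5.
The 3 values of 70 occupy positions 3–5 → average rank 4.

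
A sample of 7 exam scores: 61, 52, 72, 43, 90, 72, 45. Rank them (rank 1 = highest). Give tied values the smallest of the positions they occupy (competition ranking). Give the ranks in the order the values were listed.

4, 5, 2, 7, 1, 2, 6

Sorted (descending): 90, 72, 72, 61, 52, 45, 43
The 2 values of 72 occupy positions 2–3 → each gets rank 2.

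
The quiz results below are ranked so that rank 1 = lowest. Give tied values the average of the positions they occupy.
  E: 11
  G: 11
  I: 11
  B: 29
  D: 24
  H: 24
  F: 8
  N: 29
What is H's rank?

5.5

Sorted (ascending): 8, 11, 11, 11, 24, 24, 29, 29
The 3 values of 11 occupy positions 2–4 → average rank 3.
The 2 values of 24 occupy positions 5–6 → average rank (5+6)/2 = 5.5.
The 2 values of 29 occupy positions 7–8 → average rank (7+8)/2 = 7.5.
H has value 24 → rank 5.5.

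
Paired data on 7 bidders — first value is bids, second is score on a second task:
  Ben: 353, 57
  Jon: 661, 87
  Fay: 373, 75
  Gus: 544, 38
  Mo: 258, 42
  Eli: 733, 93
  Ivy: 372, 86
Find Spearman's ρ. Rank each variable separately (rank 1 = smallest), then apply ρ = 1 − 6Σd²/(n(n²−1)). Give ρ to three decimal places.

Ranks of variable 1: 2, 6, 4, 5, 1, 7, 3
Ranks of variable 2: 3, 6, 4, 1, 2, 7, 5
d = r₁ − r₂: -1, 0, 0, 4, -1, 0, -2
d²: 1, 0, 0, 16, 1, 0, 4; Σd² = 22
ρ = 1 − 6·22/(7·48) = 1 − 132/336 = 0.607

0.607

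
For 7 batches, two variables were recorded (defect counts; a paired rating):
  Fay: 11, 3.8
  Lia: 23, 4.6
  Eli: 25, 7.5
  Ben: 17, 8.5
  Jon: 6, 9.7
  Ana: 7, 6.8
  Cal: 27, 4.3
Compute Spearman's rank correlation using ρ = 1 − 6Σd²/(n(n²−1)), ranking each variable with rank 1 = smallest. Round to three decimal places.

Ranks of variable 1: 3, 5, 6, 4, 1, 2, 7
Ranks of variable 2: 1, 3, 5, 6, 7, 4, 2
d = r₁ − r₂: 2, 2, 1, -2, -6, -2, 5
d²: 4, 4, 1, 4, 36, 4, 25; Σd² = 78
ρ = 1 − 6·78/(7·48) = 1 − 468/336 = -0.393

-0.393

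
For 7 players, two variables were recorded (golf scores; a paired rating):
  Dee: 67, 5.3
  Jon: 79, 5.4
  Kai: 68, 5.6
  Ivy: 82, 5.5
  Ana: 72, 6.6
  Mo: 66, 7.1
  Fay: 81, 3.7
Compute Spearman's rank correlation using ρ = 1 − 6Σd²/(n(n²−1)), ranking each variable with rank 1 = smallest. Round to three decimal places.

-0.464

Ranks of variable 1: 2, 5, 3, 7, 4, 1, 6
Ranks of variable 2: 2, 3, 5, 4, 6, 7, 1
d = r₁ − r₂: 0, 2, -2, 3, -2, -6, 5
d²: 0, 4, 4, 9, 4, 36, 25; Σd² = 82
ρ = 1 − 6·82/(7·48) = 1 − 492/336 = -0.464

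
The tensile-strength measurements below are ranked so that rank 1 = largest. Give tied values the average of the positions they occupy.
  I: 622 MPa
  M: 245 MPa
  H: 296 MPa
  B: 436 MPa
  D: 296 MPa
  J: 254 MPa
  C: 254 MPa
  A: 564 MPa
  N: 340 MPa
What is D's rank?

Sorted (descending): 622, 564, 436, 340, 296, 296, 254, 254, 245
The 2 values of 296 occupy positions 5–6 → average rank (5+6)/2 = 5.5.
The 2 values of 254 occupy positions 7–8 → average rank (7+8)/2 = 7.5.
D has value 296 MPa → rank 5.5.

5.5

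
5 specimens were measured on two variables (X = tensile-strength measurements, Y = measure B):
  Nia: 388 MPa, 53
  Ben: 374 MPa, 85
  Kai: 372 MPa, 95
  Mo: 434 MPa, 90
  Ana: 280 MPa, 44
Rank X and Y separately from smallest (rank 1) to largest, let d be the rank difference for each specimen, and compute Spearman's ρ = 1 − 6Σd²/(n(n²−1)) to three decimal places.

0.300

Ranks of variable 1: 4, 3, 2, 5, 1
Ranks of variable 2: 2, 3, 5, 4, 1
d = r₁ − r₂: 2, 0, -3, 1, 0
d²: 4, 0, 9, 1, 0; Σd² = 14
ρ = 1 − 6·14/(5·24) = 1 − 84/120 = 0.300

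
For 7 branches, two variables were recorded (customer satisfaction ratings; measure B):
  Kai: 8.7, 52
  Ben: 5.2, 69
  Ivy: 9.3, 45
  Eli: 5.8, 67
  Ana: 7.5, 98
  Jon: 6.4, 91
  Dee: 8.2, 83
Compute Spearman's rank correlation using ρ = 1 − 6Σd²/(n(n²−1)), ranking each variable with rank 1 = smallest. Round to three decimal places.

Ranks of variable 1: 6, 1, 7, 2, 4, 3, 5
Ranks of variable 2: 2, 4, 1, 3, 7, 6, 5
d = r₁ − r₂: 4, -3, 6, -1, -3, -3, 0
d²: 16, 9, 36, 1, 9, 9, 0; Σd² = 80
ρ = 1 − 6·80/(7·48) = 1 − 480/336 = -0.429

-0.429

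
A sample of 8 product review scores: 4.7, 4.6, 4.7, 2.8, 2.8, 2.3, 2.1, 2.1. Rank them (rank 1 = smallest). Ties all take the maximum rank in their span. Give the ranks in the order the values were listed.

8, 6, 8, 5, 5, 3, 2, 2

Sorted (ascending): 2.1, 2.1, 2.3, 2.8, 2.8, 4.6, 4.7, 4.7
The 2 values of 2.1 occupy positions 1–2 → each gets rank 2.
The 2 values of 2.8 occupy positions 4–5 → each gets rank 5.
The 2 values of 4.7 occupy positions 7–8 → each gets rank 8.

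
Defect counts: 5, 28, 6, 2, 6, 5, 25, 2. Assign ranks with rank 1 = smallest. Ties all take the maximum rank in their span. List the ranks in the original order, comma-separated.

Sorted (ascending): 2, 2, 5, 5, 6, 6, 25, 28
The 2 values of 2 occupy positions 1–2 → each gets rank 2.
The 2 values of 5 occupy positions 3–4 → each gets rank 4.
The 2 values of 6 occupy positions 5–6 → each gets rank 6.

4, 8, 6, 2, 6, 4, 7, 2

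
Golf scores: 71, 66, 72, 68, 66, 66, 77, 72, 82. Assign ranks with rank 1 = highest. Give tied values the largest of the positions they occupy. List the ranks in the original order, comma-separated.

5, 9, 4, 6, 9, 9, 2, 4, 1

Sorted (descending): 82, 77, 72, 72, 71, 68, 66, 66, 66
The 2 values of 72 occupy positions 3–4 → each gets rank 4.
The 3 values of 66 occupy positions 7–9 → each gets rank 9.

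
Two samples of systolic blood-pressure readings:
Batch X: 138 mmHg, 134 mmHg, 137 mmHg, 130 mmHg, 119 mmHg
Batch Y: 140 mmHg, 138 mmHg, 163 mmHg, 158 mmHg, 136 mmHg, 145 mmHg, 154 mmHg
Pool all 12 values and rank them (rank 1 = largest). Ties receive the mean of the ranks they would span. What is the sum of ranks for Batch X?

47.5

Sorted (descending): 163, 158, 154, 145, 140, 138, 138, 137, 136, 134, 130, 119
The 2 values of 138 occupy positions 6–7 → average rank (6+7)/2 = 6.5.
Batch X values → pooled ranks: 138→6.5, 134→10, 137→8, 130→11, 119→12
Rank sum = 6.5 + 10 + 8 + 11 + 12 = 47.5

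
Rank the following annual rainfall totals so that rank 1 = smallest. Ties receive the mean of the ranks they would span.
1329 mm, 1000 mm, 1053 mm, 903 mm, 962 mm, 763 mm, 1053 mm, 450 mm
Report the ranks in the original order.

8, 5, 6.5, 3, 4, 2, 6.5, 1

Sorted (ascending): 450, 763, 903, 962, 1000, 1053, 1053, 1329
The 2 values of 1053 occupy positions 6–7 → average rank (6+7)/2 = 6.5.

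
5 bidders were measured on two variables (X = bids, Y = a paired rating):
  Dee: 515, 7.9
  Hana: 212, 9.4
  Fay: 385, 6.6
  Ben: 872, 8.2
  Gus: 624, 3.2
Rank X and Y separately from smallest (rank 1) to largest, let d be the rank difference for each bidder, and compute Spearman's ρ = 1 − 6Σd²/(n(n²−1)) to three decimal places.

-0.300

Ranks of variable 1: 3, 1, 2, 5, 4
Ranks of variable 2: 3, 5, 2, 4, 1
d = r₁ − r₂: 0, -4, 0, 1, 3
d²: 0, 16, 0, 1, 9; Σd² = 26
ρ = 1 − 6·26/(5·24) = 1 − 156/120 = -0.300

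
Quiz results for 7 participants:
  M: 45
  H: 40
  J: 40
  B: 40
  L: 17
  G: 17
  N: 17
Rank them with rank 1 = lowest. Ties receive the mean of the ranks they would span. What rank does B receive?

Sorted (ascending): 17, 17, 17, 40, 40, 40, 45
The 3 values of 17 occupy positions 1–3 → average rank 2.
The 3 values of 40 occupy positions 4–6 → average rank 5.
B has value 40 → rank 5.

5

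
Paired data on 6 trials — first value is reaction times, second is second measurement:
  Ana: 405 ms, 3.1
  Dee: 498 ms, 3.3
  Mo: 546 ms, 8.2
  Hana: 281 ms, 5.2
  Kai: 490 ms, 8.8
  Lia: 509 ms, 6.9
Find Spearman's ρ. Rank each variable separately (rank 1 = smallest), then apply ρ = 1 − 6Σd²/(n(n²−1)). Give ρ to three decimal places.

0.429

Ranks of variable 1: 2, 4, 6, 1, 3, 5
Ranks of variable 2: 1, 2, 5, 3, 6, 4
d = r₁ − r₂: 1, 2, 1, -2, -3, 1
d²: 1, 4, 1, 4, 9, 1; Σd² = 20
ρ = 1 − 6·20/(6·35) = 1 − 120/210 = 0.429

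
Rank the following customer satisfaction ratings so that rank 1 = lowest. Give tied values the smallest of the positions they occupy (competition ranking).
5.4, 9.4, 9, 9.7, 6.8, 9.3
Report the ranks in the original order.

Sorted (ascending): 5.4, 6.8, 9, 9.3, 9.4, 9.7
No ties — each value takes its position as its rank.

1, 5, 3, 6, 2, 4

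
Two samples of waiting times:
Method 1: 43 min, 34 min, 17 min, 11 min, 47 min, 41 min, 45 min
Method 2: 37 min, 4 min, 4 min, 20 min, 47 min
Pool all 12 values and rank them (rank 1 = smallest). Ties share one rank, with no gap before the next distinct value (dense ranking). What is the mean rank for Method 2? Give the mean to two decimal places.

4.40

Sorted (ascending): 4, 4, 11, 17, 20, 34, 37, 41, 43, 45, 47, 47
The 2 values of 4 share dense rank 1.
The 2 values of 47 share dense rank 10.
Remaining distinct values take the next consecutive integers.
Method 2 values → pooled ranks: 37→6, 4→1, 4→1, 20→4, 47→10
Mean rank = (6 + 1 + 1 + 4 + 10) / 5 = 4.40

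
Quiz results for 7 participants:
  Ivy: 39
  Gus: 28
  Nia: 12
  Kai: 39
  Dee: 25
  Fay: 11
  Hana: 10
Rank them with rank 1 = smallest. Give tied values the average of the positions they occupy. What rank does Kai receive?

Sorted (ascending): 10, 11, 12, 25, 28, 39, 39
The 2 values of 39 occupy positions 6–7 → average rank (6+7)/2 = 6.5.
Kai has value 39 → rank 6.5.

6.5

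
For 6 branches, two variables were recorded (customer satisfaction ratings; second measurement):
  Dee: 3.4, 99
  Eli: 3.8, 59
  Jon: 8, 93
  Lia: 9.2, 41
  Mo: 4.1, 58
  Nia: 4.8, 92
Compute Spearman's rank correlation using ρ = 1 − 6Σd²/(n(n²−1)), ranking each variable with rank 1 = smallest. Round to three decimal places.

-0.486

Ranks of variable 1: 1, 2, 5, 6, 3, 4
Ranks of variable 2: 6, 3, 5, 1, 2, 4
d = r₁ − r₂: -5, -1, 0, 5, 1, 0
d²: 25, 1, 0, 25, 1, 0; Σd² = 52
ρ = 1 − 6·52/(6·35) = 1 − 312/210 = -0.486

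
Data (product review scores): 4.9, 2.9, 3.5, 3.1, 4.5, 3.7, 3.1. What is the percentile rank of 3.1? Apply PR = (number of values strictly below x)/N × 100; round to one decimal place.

14.3

N = 7.
Strictly below 3.1: 1. Equal to 3.1: 2.
PR = 1/7 × 100 = 14.3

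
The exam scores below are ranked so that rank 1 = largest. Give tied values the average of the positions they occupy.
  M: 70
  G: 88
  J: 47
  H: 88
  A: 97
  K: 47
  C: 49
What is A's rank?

Sorted (descending): 97, 88, 88, 70, 49, 47, 47
The 2 values of 88 occupy positions 2–3 → average rank (2+3)/2 = 2.5.
The 2 values of 47 occupy positions 6–7 → average rank (6+7)/2 = 6.5.
A has value 97 → rank 1.

1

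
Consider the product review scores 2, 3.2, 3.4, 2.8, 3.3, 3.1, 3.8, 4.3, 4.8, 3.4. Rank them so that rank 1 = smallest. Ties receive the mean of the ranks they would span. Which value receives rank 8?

Sorted (ascending): 2, 2.8, 3.1, 3.2, 3.3, 3.4, 3.4, 3.8, 4.3, 4.8
The 2 values of 3.4 occupy positions 6–7 → average rank (6+7)/2 = 6.5.
Rank 8 → value 3.8.

3.8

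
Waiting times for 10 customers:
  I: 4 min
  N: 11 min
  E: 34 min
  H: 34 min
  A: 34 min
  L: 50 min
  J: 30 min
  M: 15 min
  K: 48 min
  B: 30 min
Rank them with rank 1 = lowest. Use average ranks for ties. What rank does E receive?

Sorted (ascending): 4, 11, 15, 30, 30, 34, 34, 34, 48, 50
The 2 values of 30 occupy positions 4–5 → average rank (4+5)/2 = 4.5.
The 3 values of 34 occupy positions 6–8 → average rank 7.
E has value 34 min → rank 7.

7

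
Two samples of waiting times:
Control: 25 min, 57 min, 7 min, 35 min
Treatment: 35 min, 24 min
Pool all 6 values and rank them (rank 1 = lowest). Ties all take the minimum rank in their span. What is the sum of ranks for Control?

Sorted (ascending): 7, 24, 25, 35, 35, 57
The 2 values of 35 occupy positions 4–5 → each gets rank 4.
Control values → pooled ranks: 25→3, 57→6, 7→1, 35→4
Rank sum = 3 + 6 + 1 + 4 = 14

14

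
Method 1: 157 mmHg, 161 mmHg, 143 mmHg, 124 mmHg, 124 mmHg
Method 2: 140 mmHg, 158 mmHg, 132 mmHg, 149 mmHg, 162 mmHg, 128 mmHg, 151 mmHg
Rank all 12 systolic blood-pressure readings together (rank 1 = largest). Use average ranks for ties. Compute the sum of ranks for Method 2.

42

Sorted (descending): 162, 161, 158, 157, 151, 149, 143, 140, 132, 128, 124, 124
The 2 values of 124 occupy positions 11–12 → average rank (11+12)/2 = 11.5.
Method 2 values → pooled ranks: 140→8, 158→3, 132→9, 149→6, 162→1, 128→10, 151→5
Rank sum = 8 + 3 + 9 + 6 + 1 + 10 + 5 = 42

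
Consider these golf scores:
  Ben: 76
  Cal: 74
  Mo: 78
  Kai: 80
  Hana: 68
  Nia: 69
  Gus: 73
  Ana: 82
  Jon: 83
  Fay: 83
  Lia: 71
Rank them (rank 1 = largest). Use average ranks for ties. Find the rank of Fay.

Sorted (descending): 83, 83, 82, 80, 78, 76, 74, 73, 71, 69, 68
The 2 values of 83 occupy positions 1–2 → average rank (1+2)/2 = 1.5.
Fay has value 83 → rank 1.5.

1.5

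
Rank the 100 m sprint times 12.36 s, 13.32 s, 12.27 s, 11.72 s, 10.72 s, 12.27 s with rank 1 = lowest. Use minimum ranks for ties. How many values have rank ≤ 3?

Sorted (ascending): 10.72, 11.72, 12.27, 12.27, 12.36, 13.32
The 2 values of 12.27 occupy positions 3–4 → each gets rank 3.
Ranks ≤ 3: {1, 2, 3, 3} → 4 values.

4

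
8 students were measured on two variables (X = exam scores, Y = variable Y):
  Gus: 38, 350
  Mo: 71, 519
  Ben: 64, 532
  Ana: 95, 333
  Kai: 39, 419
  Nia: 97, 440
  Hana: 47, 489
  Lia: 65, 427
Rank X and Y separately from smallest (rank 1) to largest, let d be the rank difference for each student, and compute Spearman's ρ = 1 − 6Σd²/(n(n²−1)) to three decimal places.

Ranks of variable 1: 1, 6, 4, 7, 2, 8, 3, 5
Ranks of variable 2: 2, 7, 8, 1, 3, 5, 6, 4
d = r₁ − r₂: -1, -1, -4, 6, -1, 3, -3, 1
d²: 1, 1, 16, 36, 1, 9, 9, 1; Σd² = 74
ρ = 1 − 6·74/(8·63) = 1 − 444/504 = 0.119

0.119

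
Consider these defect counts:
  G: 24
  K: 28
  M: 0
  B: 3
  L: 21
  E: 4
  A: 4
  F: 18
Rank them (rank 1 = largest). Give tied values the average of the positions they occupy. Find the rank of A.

Sorted (descending): 28, 24, 21, 18, 4, 4, 3, 0
The 2 values of 4 occupy positions 5–6 → average rank (5+6)/2 = 5.5.
A has value 4 → rank 5.5.

5.5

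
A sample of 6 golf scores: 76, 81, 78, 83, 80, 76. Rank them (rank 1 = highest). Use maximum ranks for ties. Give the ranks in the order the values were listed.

6, 2, 4, 1, 3, 6

Sorted (descending): 83, 81, 80, 78, 76, 76
The 2 values of 76 occupy positions 5–6 → each gets rank 6.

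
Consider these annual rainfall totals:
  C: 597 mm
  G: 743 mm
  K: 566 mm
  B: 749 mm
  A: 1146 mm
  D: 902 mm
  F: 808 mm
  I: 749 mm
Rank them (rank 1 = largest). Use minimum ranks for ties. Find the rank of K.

Sorted (descending): 1146, 902, 808, 749, 749, 743, 597, 566
The 2 values of 749 occupy positions 4–5 → each gets rank 4.
K has value 566 mm → rank 8.

8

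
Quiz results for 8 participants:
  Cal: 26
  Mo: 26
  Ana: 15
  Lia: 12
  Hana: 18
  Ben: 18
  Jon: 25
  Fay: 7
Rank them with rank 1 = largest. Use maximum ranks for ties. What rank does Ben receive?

Sorted (descending): 26, 26, 25, 18, 18, 15, 12, 7
The 2 values of 26 occupy positions 1–2 → each gets rank 2.
The 2 values of 18 occupy positions 4–5 → each gets rank 5.
Ben has value 18 → rank 5.

5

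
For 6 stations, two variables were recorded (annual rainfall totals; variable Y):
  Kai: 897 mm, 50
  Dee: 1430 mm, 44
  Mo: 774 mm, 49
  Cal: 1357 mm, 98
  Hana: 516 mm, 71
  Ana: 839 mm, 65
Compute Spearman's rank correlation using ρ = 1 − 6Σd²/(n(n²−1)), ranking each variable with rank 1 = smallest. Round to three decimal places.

-0.257

Ranks of variable 1: 4, 6, 2, 5, 1, 3
Ranks of variable 2: 3, 1, 2, 6, 5, 4
d = r₁ − r₂: 1, 5, 0, -1, -4, -1
d²: 1, 25, 0, 1, 16, 1; Σd² = 44
ρ = 1 − 6·44/(6·35) = 1 − 264/210 = -0.257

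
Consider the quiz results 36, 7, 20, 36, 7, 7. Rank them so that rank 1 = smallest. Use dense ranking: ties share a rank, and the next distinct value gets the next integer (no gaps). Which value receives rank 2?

Sorted (ascending): 7, 7, 7, 20, 36, 36
The 3 values of 7 share dense rank 1.
The 2 values of 36 share dense rank 3.
Remaining distinct values take the next consecutive integers.
Rank 2 → value 20.

20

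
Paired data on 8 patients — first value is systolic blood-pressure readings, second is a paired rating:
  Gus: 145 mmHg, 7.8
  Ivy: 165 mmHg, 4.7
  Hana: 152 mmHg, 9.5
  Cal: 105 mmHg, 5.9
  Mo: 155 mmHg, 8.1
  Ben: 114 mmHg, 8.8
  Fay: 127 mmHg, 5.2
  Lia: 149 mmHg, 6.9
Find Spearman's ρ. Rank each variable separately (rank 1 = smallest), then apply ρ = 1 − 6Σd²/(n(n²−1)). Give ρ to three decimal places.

Ranks of variable 1: 4, 8, 6, 1, 7, 2, 3, 5
Ranks of variable 2: 5, 1, 8, 3, 6, 7, 2, 4
d = r₁ − r₂: -1, 7, -2, -2, 1, -5, 1, 1
d²: 1, 49, 4, 4, 1, 25, 1, 1; Σd² = 86
ρ = 1 − 6·86/(8·63) = 1 − 516/504 = -0.024

-0.024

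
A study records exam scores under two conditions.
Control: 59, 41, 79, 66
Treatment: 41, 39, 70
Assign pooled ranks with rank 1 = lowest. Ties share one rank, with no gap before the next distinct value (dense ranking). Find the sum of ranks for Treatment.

8

Sorted (ascending): 39, 41, 41, 59, 66, 70, 79
The 2 values of 41 share dense rank 2.
Remaining distinct values take the next consecutive integers.
Treatment values → pooled ranks: 41→2, 39→1, 70→5
Rank sum = 2 + 1 + 5 = 8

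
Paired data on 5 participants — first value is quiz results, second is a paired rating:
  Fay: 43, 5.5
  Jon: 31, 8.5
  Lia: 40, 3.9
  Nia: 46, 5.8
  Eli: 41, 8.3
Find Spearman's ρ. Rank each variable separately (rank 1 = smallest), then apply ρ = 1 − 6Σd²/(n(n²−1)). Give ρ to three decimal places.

-0.300

Ranks of variable 1: 4, 1, 2, 5, 3
Ranks of variable 2: 2, 5, 1, 3, 4
d = r₁ − r₂: 2, -4, 1, 2, -1
d²: 4, 16, 1, 4, 1; Σd² = 26
ρ = 1 − 6·26/(5·24) = 1 − 156/120 = -0.300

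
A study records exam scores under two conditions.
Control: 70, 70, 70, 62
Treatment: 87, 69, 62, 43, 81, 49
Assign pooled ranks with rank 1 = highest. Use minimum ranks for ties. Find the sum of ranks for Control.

16

Sorted (descending): 87, 81, 70, 70, 70, 69, 62, 62, 49, 43
The 3 values of 70 occupy positions 3–5 → each gets rank 3.
The 2 values of 62 occupy positions 7–8 → each gets rank 7.
Control values → pooled ranks: 70→3, 70→3, 70→3, 62→7
Rank sum = 3 + 3 + 3 + 7 = 16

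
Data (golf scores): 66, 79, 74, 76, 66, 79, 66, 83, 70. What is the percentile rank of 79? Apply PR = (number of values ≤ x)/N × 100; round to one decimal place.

88.9

N = 9.
Strictly below 79: 6. Equal to 79: 2.
PR = 8/9 × 100 = 88.9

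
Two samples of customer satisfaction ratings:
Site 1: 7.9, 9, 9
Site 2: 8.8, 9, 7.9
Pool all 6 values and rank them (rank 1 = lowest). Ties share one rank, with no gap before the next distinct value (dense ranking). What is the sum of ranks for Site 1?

Sorted (ascending): 7.9, 7.9, 8.8, 9, 9, 9
The 2 values of 7.9 share dense rank 1.
The 3 values of 9 share dense rank 3.
Remaining distinct values take the next consecutive integers.
Site 1 values → pooled ranks: 7.9→1, 9→3, 9→3
Rank sum = 1 + 3 + 3 = 7

7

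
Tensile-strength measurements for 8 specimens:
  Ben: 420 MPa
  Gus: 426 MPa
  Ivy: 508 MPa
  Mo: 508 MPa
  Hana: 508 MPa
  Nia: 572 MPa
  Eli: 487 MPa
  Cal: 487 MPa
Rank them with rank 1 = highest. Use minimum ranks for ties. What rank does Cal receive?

5

Sorted (descending): 572, 508, 508, 508, 487, 487, 426, 420
The 3 values of 508 occupy positions 2–4 → each gets rank 2.
The 2 values of 487 occupy positions 5–6 → each gets rank 5.
Cal has value 487 MPa → rank 5.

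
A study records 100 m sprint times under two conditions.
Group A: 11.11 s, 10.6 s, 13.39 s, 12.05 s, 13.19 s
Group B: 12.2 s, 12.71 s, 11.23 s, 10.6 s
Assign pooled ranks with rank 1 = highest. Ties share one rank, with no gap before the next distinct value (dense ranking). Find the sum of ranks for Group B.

21

Sorted (descending): 13.39, 13.19, 12.71, 12.2, 12.05, 11.23, 11.11, 10.6, 10.6
The 2 values of 10.6 share dense rank 8.
Remaining distinct values take the next consecutive integers.
Group B values → pooled ranks: 12.2→4, 12.71→3, 11.23→6, 10.6→8
Rank sum = 4 + 3 + 6 + 8 = 21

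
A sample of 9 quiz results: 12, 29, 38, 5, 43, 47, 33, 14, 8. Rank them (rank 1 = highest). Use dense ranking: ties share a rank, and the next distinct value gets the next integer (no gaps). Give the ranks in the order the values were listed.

Sorted (descending): 47, 43, 38, 33, 29, 14, 12, 8, 5
No ties — each value takes its position as its rank.

7, 5, 3, 9, 2, 1, 4, 6, 8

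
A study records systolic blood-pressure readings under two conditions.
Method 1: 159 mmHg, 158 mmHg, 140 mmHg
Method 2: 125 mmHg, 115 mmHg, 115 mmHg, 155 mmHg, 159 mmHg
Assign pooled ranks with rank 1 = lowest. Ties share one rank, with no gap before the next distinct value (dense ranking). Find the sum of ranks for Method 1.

14

Sorted (ascending): 115, 115, 125, 140, 155, 158, 159, 159
The 2 values of 115 share dense rank 1.
The 2 values of 159 share dense rank 6.
Remaining distinct values take the next consecutive integers.
Method 1 values → pooled ranks: 159→6, 158→5, 140→3
Rank sum = 6 + 5 + 3 = 14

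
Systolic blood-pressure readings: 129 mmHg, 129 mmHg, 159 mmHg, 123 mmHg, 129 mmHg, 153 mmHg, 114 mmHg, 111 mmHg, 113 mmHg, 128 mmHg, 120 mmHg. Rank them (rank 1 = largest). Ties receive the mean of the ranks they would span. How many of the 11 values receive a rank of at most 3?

Sorted (descending): 159, 153, 129, 129, 129, 128, 123, 120, 114, 113, 111
The 3 values of 129 occupy positions 3–5 → average rank 4.
Ranks ≤ 3: {1, 2} → 2 values.

2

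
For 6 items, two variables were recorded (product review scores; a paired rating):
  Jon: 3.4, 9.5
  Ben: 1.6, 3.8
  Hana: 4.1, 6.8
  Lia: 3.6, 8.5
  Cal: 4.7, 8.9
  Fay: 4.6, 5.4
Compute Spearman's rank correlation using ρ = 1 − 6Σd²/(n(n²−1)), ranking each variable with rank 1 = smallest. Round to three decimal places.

Ranks of variable 1: 2, 1, 4, 3, 6, 5
Ranks of variable 2: 6, 1, 3, 4, 5, 2
d = r₁ − r₂: -4, 0, 1, -1, 1, 3
d²: 16, 0, 1, 1, 1, 9; Σd² = 28
ρ = 1 − 6·28/(6·35) = 1 − 168/210 = 0.200

0.200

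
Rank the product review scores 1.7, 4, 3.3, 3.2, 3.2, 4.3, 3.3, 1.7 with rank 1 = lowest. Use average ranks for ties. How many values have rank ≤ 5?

4

Sorted (ascending): 1.7, 1.7, 3.2, 3.2, 3.3, 3.3, 4, 4.3
The 2 values of 1.7 occupy positions 1–2 → average rank (1+2)/2 = 1.5.
The 2 values of 3.2 occupy positions 3–4 → average rank (3+4)/2 = 3.5.
The 2 values of 3.3 occupy positions 5–6 → average rank (5+6)/2 = 5.5.
Ranks ≤ 5: {1.5, 1.5, 3.5, 3.5} → 4 values.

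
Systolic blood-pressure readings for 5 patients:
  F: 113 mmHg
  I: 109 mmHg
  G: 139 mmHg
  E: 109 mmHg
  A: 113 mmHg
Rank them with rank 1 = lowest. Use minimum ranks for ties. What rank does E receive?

Sorted (ascending): 109, 109, 113, 113, 139
The 2 values of 109 occupy positions 1–2 → each gets rank 1.
The 2 values of 113 occupy positions 3–4 → each gets rank 3.
E has value 109 mmHg → rank 1.

1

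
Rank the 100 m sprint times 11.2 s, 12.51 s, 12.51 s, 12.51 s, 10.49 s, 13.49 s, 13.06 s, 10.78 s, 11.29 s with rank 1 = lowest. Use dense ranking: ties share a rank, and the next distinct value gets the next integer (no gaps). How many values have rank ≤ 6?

Sorted (ascending): 10.49, 10.78, 11.2, 11.29, 12.51, 12.51, 12.51, 13.06, 13.49
The 3 values of 12.51 share dense rank 5.
Remaining distinct values take the next consecutive integers.
Ranks ≤ 6: {1, 2, 3, 4, 5, 5, 5, 6} → 8 values.

8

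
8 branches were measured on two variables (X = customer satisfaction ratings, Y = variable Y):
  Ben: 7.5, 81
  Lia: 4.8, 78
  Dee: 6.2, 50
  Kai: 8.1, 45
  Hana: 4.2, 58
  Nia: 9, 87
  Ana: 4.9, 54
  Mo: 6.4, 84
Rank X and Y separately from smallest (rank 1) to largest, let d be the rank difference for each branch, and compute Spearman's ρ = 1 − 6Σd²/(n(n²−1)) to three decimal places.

Ranks of variable 1: 6, 2, 4, 7, 1, 8, 3, 5
Ranks of variable 2: 6, 5, 2, 1, 4, 8, 3, 7
d = r₁ − r₂: 0, -3, 2, 6, -3, 0, 0, -2
d²: 0, 9, 4, 36, 9, 0, 0, 4; Σd² = 62
ρ = 1 − 6·62/(8·63) = 1 − 372/504 = 0.262

0.262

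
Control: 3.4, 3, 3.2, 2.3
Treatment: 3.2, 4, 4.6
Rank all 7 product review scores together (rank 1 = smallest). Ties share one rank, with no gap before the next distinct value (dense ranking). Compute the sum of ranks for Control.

Sorted (ascending): 2.3, 3, 3.2, 3.2, 3.4, 4, 4.6
The 2 values of 3.2 share dense rank 3.
Remaining distinct values take the next consecutive integers.
Control values → pooled ranks: 3.4→4, 3→2, 3.2→3, 2.3→1
Rank sum = 4 + 2 + 3 + 1 = 10

10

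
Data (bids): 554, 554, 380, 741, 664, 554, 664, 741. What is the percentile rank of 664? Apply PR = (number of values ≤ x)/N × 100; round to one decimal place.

75.0

N = 8.
Strictly below 664: 4. Equal to 664: 2.
PR = 6/8 × 100 = 75.0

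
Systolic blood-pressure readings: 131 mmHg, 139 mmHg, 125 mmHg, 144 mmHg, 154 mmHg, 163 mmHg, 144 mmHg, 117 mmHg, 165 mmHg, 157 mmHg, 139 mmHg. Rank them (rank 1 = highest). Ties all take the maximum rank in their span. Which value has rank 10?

125

Sorted (descending): 165, 163, 157, 154, 144, 144, 139, 139, 131, 125, 117
The 2 values of 144 occupy positions 5–6 → each gets rank 6.
The 2 values of 139 occupy positions 7–8 → each gets rank 8.
Rank 10 → value 125.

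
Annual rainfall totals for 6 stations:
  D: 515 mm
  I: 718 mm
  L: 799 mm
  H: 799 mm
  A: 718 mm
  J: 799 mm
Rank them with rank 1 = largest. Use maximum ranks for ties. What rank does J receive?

3

Sorted (descending): 799, 799, 799, 718, 718, 515
The 3 values of 799 occupy positions 1–3 → each gets rank 3.
The 2 values of 718 occupy positions 4–5 → each gets rank 5.
J has value 799 mm → rank 3.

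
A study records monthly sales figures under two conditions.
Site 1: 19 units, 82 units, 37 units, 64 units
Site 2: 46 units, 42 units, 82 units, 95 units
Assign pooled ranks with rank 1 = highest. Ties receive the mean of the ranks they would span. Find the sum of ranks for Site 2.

Sorted (descending): 95, 82, 82, 64, 46, 42, 37, 19
The 2 values of 82 occupy positions 2–3 → average rank (2+3)/2 = 2.5.
Site 2 values → pooled ranks: 46→5, 42→6, 82→2.5, 95→1
Rank sum = 5 + 6 + 2.5 + 1 = 14.5

14.5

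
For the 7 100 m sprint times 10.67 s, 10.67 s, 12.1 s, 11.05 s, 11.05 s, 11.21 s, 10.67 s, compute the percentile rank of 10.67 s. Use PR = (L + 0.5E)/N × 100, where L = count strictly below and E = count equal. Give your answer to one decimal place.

21.4

N = 7.
Strictly below 10.67: 0. Equal to 10.67: 3.
PR = (0 + 0.5·3)/7 × 100 = 21.4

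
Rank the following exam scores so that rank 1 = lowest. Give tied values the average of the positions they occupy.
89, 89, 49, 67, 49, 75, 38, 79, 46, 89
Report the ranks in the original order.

9, 9, 3.5, 5, 3.5, 6, 1, 7, 2, 9

Sorted (ascending): 38, 46, 49, 49, 67, 75, 79, 89, 89, 89
The 2 values of 49 occupy positions 3–4 → average rank (3+4)/2 = 3.5.
The 3 values of 89 occupy positions 8–10 → average rank 9.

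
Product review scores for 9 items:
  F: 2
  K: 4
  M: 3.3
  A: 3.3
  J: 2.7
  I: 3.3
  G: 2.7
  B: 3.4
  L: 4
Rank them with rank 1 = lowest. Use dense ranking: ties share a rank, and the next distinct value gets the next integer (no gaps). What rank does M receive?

Sorted (ascending): 2, 2.7, 2.7, 3.3, 3.3, 3.3, 3.4, 4, 4
The 2 values of 2.7 share dense rank 2.
The 3 values of 3.3 share dense rank 3.
The 2 values of 4 share dense rank 5.
Remaining distinct values take the next consecutive integers.
M has value 3.3 → rank 3.

3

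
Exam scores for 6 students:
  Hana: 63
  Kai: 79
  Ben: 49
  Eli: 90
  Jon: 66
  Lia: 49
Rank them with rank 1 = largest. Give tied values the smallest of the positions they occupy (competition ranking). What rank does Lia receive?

5

Sorted (descending): 90, 79, 66, 63, 49, 49
The 2 values of 49 occupy positions 5–6 → each gets rank 5.
Lia has value 49 → rank 5.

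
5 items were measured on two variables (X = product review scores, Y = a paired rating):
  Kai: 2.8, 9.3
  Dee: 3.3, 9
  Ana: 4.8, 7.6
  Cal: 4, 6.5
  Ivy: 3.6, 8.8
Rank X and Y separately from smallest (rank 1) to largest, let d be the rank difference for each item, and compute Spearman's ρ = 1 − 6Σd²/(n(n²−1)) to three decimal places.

-0.900

Ranks of variable 1: 1, 2, 5, 4, 3
Ranks of variable 2: 5, 4, 2, 1, 3
d = r₁ − r₂: -4, -2, 3, 3, 0
d²: 16, 4, 9, 9, 0; Σd² = 38
ρ = 1 − 6·38/(5·24) = 1 − 228/120 = -0.900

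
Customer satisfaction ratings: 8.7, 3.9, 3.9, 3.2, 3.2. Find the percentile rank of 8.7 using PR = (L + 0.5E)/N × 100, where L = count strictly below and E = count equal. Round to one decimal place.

90.0

N = 5.
Strictly below 8.7: 4. Equal to 8.7: 1.
PR = (4 + 0.5·1)/5 × 100 = 90.0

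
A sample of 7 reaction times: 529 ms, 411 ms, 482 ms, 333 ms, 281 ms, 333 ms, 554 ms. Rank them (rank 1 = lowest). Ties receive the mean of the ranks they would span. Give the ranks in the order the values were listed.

Sorted (ascending): 281, 333, 333, 411, 482, 529, 554
The 2 values of 333 occupy positions 2–3 → average rank (2+3)/2 = 2.5.

6, 4, 5, 2.5, 1, 2.5, 7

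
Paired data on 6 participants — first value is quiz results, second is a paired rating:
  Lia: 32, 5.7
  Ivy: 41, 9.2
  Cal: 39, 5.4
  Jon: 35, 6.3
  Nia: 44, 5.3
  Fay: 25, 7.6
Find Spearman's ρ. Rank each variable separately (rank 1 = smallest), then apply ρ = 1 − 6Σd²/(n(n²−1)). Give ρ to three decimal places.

-0.371

Ranks of variable 1: 2, 5, 4, 3, 6, 1
Ranks of variable 2: 3, 6, 2, 4, 1, 5
d = r₁ − r₂: -1, -1, 2, -1, 5, -4
d²: 1, 1, 4, 1, 25, 16; Σd² = 48
ρ = 1 − 6·48/(6·35) = 1 − 288/210 = -0.371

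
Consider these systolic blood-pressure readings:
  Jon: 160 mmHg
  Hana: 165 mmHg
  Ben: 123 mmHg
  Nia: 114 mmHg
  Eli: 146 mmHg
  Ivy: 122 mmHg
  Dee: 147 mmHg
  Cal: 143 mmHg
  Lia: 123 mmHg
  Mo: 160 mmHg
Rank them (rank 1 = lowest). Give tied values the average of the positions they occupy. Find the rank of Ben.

Sorted (ascending): 114, 122, 123, 123, 143, 146, 147, 160, 160, 165
The 2 values of 123 occupy positions 3–4 → average rank (3+4)/2 = 3.5.
The 2 values of 160 occupy positions 8–9 → average rank (8+9)/2 = 8.5.
Ben has value 123 mmHg → rank 3.5.

3.5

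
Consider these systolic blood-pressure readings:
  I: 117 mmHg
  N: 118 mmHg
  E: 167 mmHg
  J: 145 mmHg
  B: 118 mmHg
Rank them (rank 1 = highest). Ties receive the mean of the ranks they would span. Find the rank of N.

Sorted (descending): 167, 145, 118, 118, 117
The 2 values of 118 occupy positions 3–4 → average rank (3+4)/2 = 3.5.
N has value 118 mmHg → rank 3.5.

3.5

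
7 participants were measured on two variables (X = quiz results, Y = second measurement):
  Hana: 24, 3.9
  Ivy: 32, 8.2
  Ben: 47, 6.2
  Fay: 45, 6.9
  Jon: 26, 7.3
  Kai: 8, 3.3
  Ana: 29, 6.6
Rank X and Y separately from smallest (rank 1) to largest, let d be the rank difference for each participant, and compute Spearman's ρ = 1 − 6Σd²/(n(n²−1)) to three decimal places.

Ranks of variable 1: 2, 5, 7, 6, 3, 1, 4
Ranks of variable 2: 2, 7, 3, 5, 6, 1, 4
d = r₁ − r₂: 0, -2, 4, 1, -3, 0, 0
d²: 0, 4, 16, 1, 9, 0, 0; Σd² = 30
ρ = 1 − 6·30/(7·48) = 1 − 180/336 = 0.464

0.464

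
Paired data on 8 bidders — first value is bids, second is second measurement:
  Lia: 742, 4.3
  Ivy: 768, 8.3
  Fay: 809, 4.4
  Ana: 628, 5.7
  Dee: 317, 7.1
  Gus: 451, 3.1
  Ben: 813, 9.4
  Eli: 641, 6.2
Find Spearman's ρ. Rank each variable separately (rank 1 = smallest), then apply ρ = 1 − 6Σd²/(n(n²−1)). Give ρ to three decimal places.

Ranks of variable 1: 5, 6, 7, 3, 1, 2, 8, 4
Ranks of variable 2: 2, 7, 3, 4, 6, 1, 8, 5
d = r₁ − r₂: 3, -1, 4, -1, -5, 1, 0, -1
d²: 9, 1, 16, 1, 25, 1, 0, 1; Σd² = 54
ρ = 1 − 6·54/(8·63) = 1 − 324/504 = 0.357

0.357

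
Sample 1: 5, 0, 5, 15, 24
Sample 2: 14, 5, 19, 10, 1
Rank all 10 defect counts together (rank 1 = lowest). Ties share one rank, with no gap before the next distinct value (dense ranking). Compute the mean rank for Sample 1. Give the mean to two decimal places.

Sorted (ascending): 0, 1, 5, 5, 5, 10, 14, 15, 19, 24
The 3 values of 5 share dense rank 3.
Remaining distinct values take the next consecutive integers.
Sample 1 values → pooled ranks: 5→3, 0→1, 5→3, 15→6, 24→8
Mean rank = (3 + 1 + 3 + 6 + 8) / 5 = 4.20

4.20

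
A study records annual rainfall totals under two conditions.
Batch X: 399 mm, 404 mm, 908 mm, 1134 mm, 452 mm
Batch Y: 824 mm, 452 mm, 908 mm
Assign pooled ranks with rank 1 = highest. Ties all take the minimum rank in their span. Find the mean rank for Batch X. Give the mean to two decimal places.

Sorted (descending): 1134, 908, 908, 824, 452, 452, 404, 399
The 2 values of 908 occupy positions 2–3 → each gets rank 2.
The 2 values of 452 occupy positions 5–6 → each gets rank 5.
Batch X values → pooled ranks: 399→8, 404→7, 908→2, 1134→1, 452→5
Mean rank = (8 + 7 + 2 + 1 + 5) / 5 = 4.60

4.60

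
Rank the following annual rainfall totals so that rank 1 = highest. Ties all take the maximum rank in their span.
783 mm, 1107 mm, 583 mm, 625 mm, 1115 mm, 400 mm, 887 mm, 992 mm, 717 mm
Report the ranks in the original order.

Sorted (descending): 1115, 1107, 992, 887, 783, 717, 625, 583, 400
No ties — each value takes its position as its rank.

5, 2, 8, 7, 1, 9, 4, 3, 6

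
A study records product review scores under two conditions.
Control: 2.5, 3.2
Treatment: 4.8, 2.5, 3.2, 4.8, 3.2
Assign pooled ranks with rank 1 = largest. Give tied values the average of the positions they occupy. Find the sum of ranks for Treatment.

Sorted (descending): 4.8, 4.8, 3.2, 3.2, 3.2, 2.5, 2.5
The 2 values of 4.8 occupy positions 1–2 → average rank (1+2)/2 = 1.5.
The 3 values of 3.2 occupy positions 3–5 → average rank 4.
The 2 values of 2.5 occupy positions 6–7 → average rank (6+7)/2 = 6.5.
Treatment values → pooled ranks: 4.8→1.5, 2.5→6.5, 3.2→4, 4.8→1.5, 3.2→4
Rank sum = 1.5 + 6.5 + 4 + 1.5 + 4 = 17.5

17.5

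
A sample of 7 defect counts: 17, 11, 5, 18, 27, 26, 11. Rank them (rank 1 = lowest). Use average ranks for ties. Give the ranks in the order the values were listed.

4, 2.5, 1, 5, 7, 6, 2.5

Sorted (ascending): 5, 11, 11, 17, 18, 26, 27
The 2 values of 11 occupy positions 2–3 → average rank (2+3)/2 = 2.5.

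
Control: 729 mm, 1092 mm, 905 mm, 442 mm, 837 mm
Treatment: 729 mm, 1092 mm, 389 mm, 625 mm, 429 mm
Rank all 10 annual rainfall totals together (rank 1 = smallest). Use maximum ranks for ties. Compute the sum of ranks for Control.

34

Sorted (ascending): 389, 429, 442, 625, 729, 729, 837, 905, 1092, 1092
The 2 values of 729 occupy positions 5–6 → each gets rank 6.
The 2 values of 1092 occupy positions 9–10 → each gets rank 10.
Control values → pooled ranks: 729→6, 1092→10, 905→8, 442→3, 837→7
Rank sum = 6 + 10 + 8 + 3 + 7 = 34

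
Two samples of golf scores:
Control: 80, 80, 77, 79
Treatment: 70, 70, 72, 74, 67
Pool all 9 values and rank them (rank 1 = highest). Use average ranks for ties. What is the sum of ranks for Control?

10

Sorted (descending): 80, 80, 79, 77, 74, 72, 70, 70, 67
The 2 values of 80 occupy positions 1–2 → average rank (1+2)/2 = 1.5.
The 2 values of 70 occupy positions 7–8 → average rank (7+8)/2 = 7.5.
Control values → pooled ranks: 80→1.5, 80→1.5, 77→4, 79→3
Rank sum = 1.5 + 1.5 + 4 + 3 = 10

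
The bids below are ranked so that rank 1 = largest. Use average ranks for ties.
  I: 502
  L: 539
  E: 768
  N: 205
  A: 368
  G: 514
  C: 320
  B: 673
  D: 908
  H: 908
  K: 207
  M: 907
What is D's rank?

1.5

Sorted (descending): 908, 908, 907, 768, 673, 539, 514, 502, 368, 320, 207, 205
The 2 values of 908 occupy positions 1–2 → average rank (1+2)/2 = 1.5.
D has value 908 → rank 1.5.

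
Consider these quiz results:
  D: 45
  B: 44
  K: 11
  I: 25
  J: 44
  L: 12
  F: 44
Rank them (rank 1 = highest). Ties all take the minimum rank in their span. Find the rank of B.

2

Sorted (descending): 45, 44, 44, 44, 25, 12, 11
The 3 values of 44 occupy positions 2–4 → each gets rank 2.
B has value 44 → rank 2.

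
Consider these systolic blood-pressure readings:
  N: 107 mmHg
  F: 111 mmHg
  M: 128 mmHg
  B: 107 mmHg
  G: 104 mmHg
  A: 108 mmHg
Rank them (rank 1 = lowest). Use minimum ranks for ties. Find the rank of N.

Sorted (ascending): 104, 107, 107, 108, 111, 128
The 2 values of 107 occupy positions 2–3 → each gets rank 2.
N has value 107 mmHg → rank 2.

2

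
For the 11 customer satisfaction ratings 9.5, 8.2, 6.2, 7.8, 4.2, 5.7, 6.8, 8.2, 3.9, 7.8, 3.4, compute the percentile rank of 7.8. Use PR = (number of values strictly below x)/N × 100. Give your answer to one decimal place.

N = 11.
Strictly below 7.8: 6. Equal to 7.8: 2.
PR = 6/11 × 100 = 54.5

54.5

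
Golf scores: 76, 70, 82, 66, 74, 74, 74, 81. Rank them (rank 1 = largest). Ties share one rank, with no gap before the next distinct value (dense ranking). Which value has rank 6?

Sorted (descending): 82, 81, 76, 74, 74, 74, 70, 66
The 3 values of 74 share dense rank 4.
Remaining distinct values take the next consecutive integers.
Rank 6 → value 66.

66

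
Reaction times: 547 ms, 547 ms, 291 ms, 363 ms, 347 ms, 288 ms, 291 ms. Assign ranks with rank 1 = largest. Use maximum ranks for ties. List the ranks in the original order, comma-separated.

Sorted (descending): 547, 547, 363, 347, 291, 291, 288
The 2 values of 547 occupy positions 1–2 → each gets rank 2.
The 2 values of 291 occupy positions 5–6 → each gets rank 6.

2, 2, 6, 3, 4, 7, 6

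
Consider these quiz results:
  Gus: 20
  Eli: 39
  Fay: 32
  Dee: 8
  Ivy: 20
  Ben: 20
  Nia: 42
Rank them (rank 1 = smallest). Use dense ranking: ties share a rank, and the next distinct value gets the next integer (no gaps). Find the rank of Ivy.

Sorted (ascending): 8, 20, 20, 20, 32, 39, 42
The 3 values of 20 share dense rank 2.
Remaining distinct values take the next consecutive integers.
Ivy has value 20 → rank 2.

2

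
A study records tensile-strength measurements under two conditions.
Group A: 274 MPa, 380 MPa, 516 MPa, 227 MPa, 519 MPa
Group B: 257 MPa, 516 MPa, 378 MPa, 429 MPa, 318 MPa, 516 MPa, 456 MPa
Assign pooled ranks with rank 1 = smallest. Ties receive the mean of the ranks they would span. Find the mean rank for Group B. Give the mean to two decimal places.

6.57

Sorted (ascending): 227, 257, 274, 318, 378, 380, 429, 456, 516, 516, 516, 519
The 3 values of 516 occupy positions 9–11 → average rank 10.
Group B values → pooled ranks: 257→2, 516→10, 378→5, 429→7, 318→4, 516→10, 456→8
Mean rank = (2 + 10 + 5 + 7 + 4 + 10 + 8) / 7 = 6.57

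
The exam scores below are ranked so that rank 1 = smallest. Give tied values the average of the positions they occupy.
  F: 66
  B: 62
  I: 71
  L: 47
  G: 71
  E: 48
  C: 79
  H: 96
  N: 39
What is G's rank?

Sorted (ascending): 39, 47, 48, 62, 66, 71, 71, 79, 96
The 2 values of 71 occupy positions 6–7 → average rank (6+7)/2 = 6.5.
G has value 71 → rank 6.5.

6.5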